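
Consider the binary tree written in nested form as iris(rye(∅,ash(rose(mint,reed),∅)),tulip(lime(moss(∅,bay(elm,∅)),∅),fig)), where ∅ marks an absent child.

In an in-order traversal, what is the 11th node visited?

In-order visits the left subtree, then the node, then the right subtree.
At iris: go left to rye.
  At rye: no left child.
  Visit rye.
  At rye: go right to ash.
    At ash: go left to rose.
      At rose: go left to mint.
        mint is a leaf — visit mint.
      Visit rose.
      At rose: go right to reed.
        reed is a leaf — visit reed.
    Visit ash.
    At ash: no right child.
Visit iris.
At iris: go right to tulip.
  At tulip: go left to lime.
    At lime: go left to moss.
      At moss: no left child.
      Visit moss.
      At moss: go right to bay.
        At bay: go left to elm.
          elm is a leaf — visit elm.
        Visit bay.
        At bay: no right child.
    Visit lime.
    At lime: no right child.
  Visit tulip.
  At tulip: go right to fig.
    fig is a leaf — visit fig.
Full in-order sequence: rye, mint, rose, reed, ash, iris, moss, elm, bay, lime, tulip, fig.

tulip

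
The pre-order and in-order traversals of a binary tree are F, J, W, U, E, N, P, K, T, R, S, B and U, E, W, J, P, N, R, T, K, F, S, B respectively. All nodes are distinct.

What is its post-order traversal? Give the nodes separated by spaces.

The first element of pre-order is the root; it splits in-order into left and right subtrees.
Root F: left subtree has 9 nodes {U, E, W, J, P, N, R, T, K}, right has 2 {S, B}.
  Root J: left subtree has 3 nodes {U, E, W}, right has 5 {P, N, R, T, K}.
    Root W: left subtree has 2 nodes {U, E}, right has 0 { }.
      Root U: left subtree has 0 nodes { }, right has 1 {E}.
    Root N: left subtree has 1 node {P}, right has 3 {R, T, K}.
      Root K: left subtree has 2 nodes {R, T}, right has 0 { }.
        Root T: left subtree has 1 node {R}, right has 0 { }.
  Root S: left subtree has 0 nodes { }, right has 1 {B}.

E U W P R T K N J B S F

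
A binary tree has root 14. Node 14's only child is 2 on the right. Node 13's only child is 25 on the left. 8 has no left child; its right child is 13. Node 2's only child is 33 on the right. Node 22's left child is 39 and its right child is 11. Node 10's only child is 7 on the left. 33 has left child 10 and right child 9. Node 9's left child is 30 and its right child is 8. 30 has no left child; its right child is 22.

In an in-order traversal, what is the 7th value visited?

In-order visits the left subtree, then the node, then the right subtree.
At 14: no left child.
Visit 14.
At 14: go right to 2.
  At 2: no left child.
  Visit 2.
  At 2: go right to 33.
    At 33: go left to 10.
      At 10: go left to 7.
        7 is a leaf — visit 7.
      Visit 10.
      At 10: no right child.
    Visit 33.
    At 33: go right to 9.
      At 9: go left to 30.
        At 30: no left child.
        Visit 30.
        At 30: go right to 22.
          At 22: go left to 39.
            39 is a leaf — visit 39.
          Visit 22.
          At 22: go right to 11.
            11 is a leaf — visit 11.
      Visit 9.
      At 9: go right to 8.
        At 8: no left child.
        Visit 8.
        At 8: go right to 13.
          At 13: go left to 25.
            25 is a leaf — visit 25.
          Visit 13.
          At 13: no right child.
Full in-order sequence: 14, 2, 7, 10, 33, 30, 39, 22, 11, 9, 8, 25, 13.

39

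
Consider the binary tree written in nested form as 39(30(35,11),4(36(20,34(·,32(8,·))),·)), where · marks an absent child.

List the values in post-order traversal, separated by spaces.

35 11 30 20 8 32 34 36 4 39

Post-order visits the left subtree, then the right subtree, then the node.
At 39: go left to 30.
  At 30: go left to 35.
    35 is a leaf — visit 35.
  At 30: go right to 11.
    11 is a leaf — visit 11.
  Visit 30.
At 39: go right to 4.
  At 4: go left to 36.
    At 36: go left to 20.
      20 is a leaf — visit 20.
    At 36: go right to 34.
      At 34: no left child.
      At 34: go right to 32.
        At 32: go left to 8.
          8 is a leaf — visit 8.
        At 32: no right child.
        Visit 32.
      Visit 34.
    Visit 36.
  At 4: no right child.
  Visit 4.
Visit 39.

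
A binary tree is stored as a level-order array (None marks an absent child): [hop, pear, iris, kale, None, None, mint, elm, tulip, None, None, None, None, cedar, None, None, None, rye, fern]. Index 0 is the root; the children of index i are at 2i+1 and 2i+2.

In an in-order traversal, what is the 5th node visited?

fern

In-order visits the left subtree, then the node, then the right subtree.
At hop: go left to pear.
  At pear: go left to kale.
    At kale: go left to elm.
      elm is a leaf — visit elm.
    Visit kale.
    At kale: go right to tulip.
      At tulip: go left to rye.
        rye is a leaf — visit rye.
      Visit tulip.
      At tulip: go right to fern.
        fern is a leaf — visit fern.
  Visit pear.
  At pear: no right child.
Visit hop.
At hop: go right to iris.
  At iris: no left child.
  Visit iris.
  At iris: go right to mint.
    At mint: go left to cedar.
      cedar is a leaf — visit cedar.
    Visit mint.
    At mint: no right child.
Full in-order sequence: elm, kale, rye, tulip, fern, pear, hop, iris, cedar, mint.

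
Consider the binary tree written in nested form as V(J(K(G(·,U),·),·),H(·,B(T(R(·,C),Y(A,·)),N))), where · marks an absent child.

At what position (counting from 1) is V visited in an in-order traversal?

5

In-order visits the left subtree, then the node, then the right subtree.
At V: go left to J.
  At J: go left to K.
    At K: go left to G.
      At G: no left child.
      Visit G.
      At G: go right to U.
        U is a leaf — visit U.
    Visit K.
    At K: no right child.
  Visit J.
  At J: no right child.
Visit V.
At V: go right to H.
  At H: no left child.
  Visit H.
  At H: go right to B.
    At B: go left to T.
      At T: go left to R.
        At R: no left child.
        Visit R.
        At R: go right to C.
          C is a leaf — visit C.
      Visit T.
      At T: go right to Y.
        At Y: go left to A.
          A is a leaf — visit A.
        Visit Y.
        At Y: no right child.
    Visit B.
    At B: go right to N.
      N is a leaf — visit N.
Full in-order sequence: G, U, K, J, V, H, R, C, T, A, Y, B, N.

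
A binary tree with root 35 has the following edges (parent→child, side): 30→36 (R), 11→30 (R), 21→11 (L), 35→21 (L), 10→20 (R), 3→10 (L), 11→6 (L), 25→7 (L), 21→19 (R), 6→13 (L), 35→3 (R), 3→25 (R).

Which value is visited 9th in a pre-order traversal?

3

Pre-order visits the node, then its left subtree, then its right subtree.
Visit 35.
At 35: go left to 21.
  Visit 21.
  At 21: go left to 11.
    Visit 11.
    At 11: go left to 6.
      Visit 6.
      At 6: go left to 13.
        13 is a leaf — visit 13.
      At 6: no right child.
    At 11: go right to 30.
      Visit 30.
      At 30: no left child.
      At 30: go right to 36.
        36 is a leaf — visit 36.
  At 21: go right to 19.
    19 is a leaf — visit 19.
At 35: go right to 3.
  Visit 3.
  At 3: go left to 10.
    Visit 10.
    At 10: no left child.
    At 10: go right to 20.
      20 is a leaf — visit 20.
  At 3: go right to 25.
    Visit 25.
    At 25: go left to 7.
      7 is a leaf — visit 7.
    At 25: no right child.
Full pre-order sequence: 35, 21, 11, 6, 13, 30, 36, 19, 3, 10, 20, 25, 7.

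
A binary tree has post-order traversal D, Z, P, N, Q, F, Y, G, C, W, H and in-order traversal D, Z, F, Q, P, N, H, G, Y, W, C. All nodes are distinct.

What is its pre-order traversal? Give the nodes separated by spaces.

H F Z D Q N P W G Y C

The last element of post-order is the root; it splits in-order into left and right subtrees.
Root H: left subtree has 6 nodes {D, Z, F, Q, P, N}, right has 4 {G, Y, W, C}.
  Root F: left subtree has 2 nodes {D, Z}, right has 3 {Q, P, N}.
    Root Z: left subtree has 1 node {D}, right has 0 { }.
    Root Q: left subtree has 0 nodes { }, right has 2 {P, N}.
      Root N: left subtree has 1 node {P}, right has 0 { }.
  Root W: left subtree has 2 nodes {G, Y}, right has 1 {C}.
    Root G: left subtree has 0 nodes { }, right has 1 {Y}.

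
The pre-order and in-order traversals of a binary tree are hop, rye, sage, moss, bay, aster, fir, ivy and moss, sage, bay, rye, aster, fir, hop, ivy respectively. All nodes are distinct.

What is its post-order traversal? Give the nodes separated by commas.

The first element of pre-order is the root; it splits in-order into left and right subtrees.
Root hop: left subtree has 6 nodes {moss, sage, bay, rye, aster, fir}, right has 1 {ivy}.
  Root rye: left subtree has 3 nodes {moss, sage, bay}, right has 2 {aster, fir}.
    Root sage: left subtree has 1 node {moss}, right has 1 {bay}.
    Root aster: left subtree has 0 nodes { }, right has 1 {fir}.

moss, bay, sage, fir, aster, rye, ivy, hop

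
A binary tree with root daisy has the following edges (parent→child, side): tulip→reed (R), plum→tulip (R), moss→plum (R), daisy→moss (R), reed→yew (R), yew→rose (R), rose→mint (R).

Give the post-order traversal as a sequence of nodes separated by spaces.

mint rose yew reed tulip plum moss daisy

Post-order visits the left subtree, then the right subtree, then the node.
At daisy: no left child.
At daisy: go right to moss.
  At moss: no left child.
  At moss: go right to plum.
    At plum: no left child.
    At plum: go right to tulip.
      At tulip: no left child.
      At tulip: go right to reed.
        At reed: no left child.
        At reed: go right to yew.
          At yew: no left child.
          At yew: go right to rose.
            At rose: no left child.
            At rose: go right to mint.
              mint is a leaf — visit mint.
            Visit rose.
          Visit yew.
        Visit reed.
      Visit tulip.
    Visit plum.
  Visit moss.
Visit daisy.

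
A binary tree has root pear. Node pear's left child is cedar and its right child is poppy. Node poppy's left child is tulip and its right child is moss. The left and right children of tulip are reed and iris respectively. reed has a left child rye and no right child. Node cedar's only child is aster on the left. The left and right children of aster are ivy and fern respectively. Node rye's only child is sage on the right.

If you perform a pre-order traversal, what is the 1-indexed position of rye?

9

Pre-order visits the node, then its left subtree, then its right subtree.
Visit pear.
At pear: go left to cedar.
  Visit cedar.
  At cedar: go left to aster.
    Visit aster.
    At aster: go left to ivy.
      ivy is a leaf — visit ivy.
    At aster: go right to fern.
      fern is a leaf — visit fern.
  At cedar: no right child.
At pear: go right to poppy.
  Visit poppy.
  At poppy: go left to tulip.
    Visit tulip.
    At tulip: go left to reed.
      Visit reed.
      At reed: go left to rye.
        Visit rye.
        At rye: no left child.
        At rye: go right to sage.
          sage is a leaf — visit sage.
      At reed: no right child.
    At tulip: go right to iris.
      iris is a leaf — visit iris.
  At poppy: go right to moss.
    moss is a leaf — visit moss.
Full pre-order sequence: pear, cedar, aster, ivy, fern, poppy, tulip, reed, rye, sage, iris, moss.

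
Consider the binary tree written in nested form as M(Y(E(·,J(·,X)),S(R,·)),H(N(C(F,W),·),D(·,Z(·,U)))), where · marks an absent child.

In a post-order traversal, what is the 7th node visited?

F

Post-order visits the left subtree, then the right subtree, then the node.
At M: go left to Y.
  At Y: go left to E.
    At E: no left child.
    At E: go right to J.
      At J: no left child.
      At J: go right to X.
        X is a leaf — visit X.
      Visit J.
    Visit E.
  At Y: go right to S.
    At S: go left to R.
      R is a leaf — visit R.
    At S: no right child.
    Visit S.
  Visit Y.
At M: go right to H.
  At H: go left to N.
    At N: go left to C.
      At C: go left to F.
        F is a leaf — visit F.
      At C: go right to W.
        W is a leaf — visit W.
      Visit C.
    At N: no right child.
    Visit N.
  At H: go right to D.
    At D: no left child.
    At D: go right to Z.
      At Z: no left child.
      At Z: go right to U.
        U is a leaf — visit U.
      Visit Z.
    Visit D.
  Visit H.
Visit M.
Full post-order sequence: X, J, E, R, S, Y, F, W, C, N, U, Z, D, H, M.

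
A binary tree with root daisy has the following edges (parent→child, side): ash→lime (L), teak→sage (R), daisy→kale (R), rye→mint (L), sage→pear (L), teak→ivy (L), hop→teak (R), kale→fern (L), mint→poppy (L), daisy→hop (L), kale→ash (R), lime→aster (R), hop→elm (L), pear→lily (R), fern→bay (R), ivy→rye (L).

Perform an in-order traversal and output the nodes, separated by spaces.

elm hop poppy mint rye ivy teak pear lily sage daisy fern bay kale lime aster ash

In-order visits the left subtree, then the node, then the right subtree.
At daisy: go left to hop.
  At hop: go left to elm.
    elm is a leaf — visit elm.
  Visit hop.
  At hop: go right to teak.
    At teak: go left to ivy.
      At ivy: go left to rye.
        At rye: go left to mint.
          At mint: go left to poppy.
            poppy is a leaf — visit poppy.
          Visit mint.
          At mint: no right child.
        Visit rye.
        At rye: no right child.
      Visit ivy.
      At ivy: no right child.
    Visit teak.
    At teak: go right to sage.
      At sage: go left to pear.
        At pear: no left child.
        Visit pear.
        At pear: go right to lily.
          lily is a leaf — visit lily.
      Visit sage.
      At sage: no right child.
Visit daisy.
At daisy: go right to kale.
  At kale: go left to fern.
    At fern: no left child.
    Visit fern.
    At fern: go right to bay.
      bay is a leaf — visit bay.
  Visit kale.
  At kale: go right to ash.
    At ash: go left to lime.
      At lime: no left child.
      Visit lime.
      At lime: go right to aster.
        aster is a leaf — visit aster.
    Visit ash.
    At ash: no right child.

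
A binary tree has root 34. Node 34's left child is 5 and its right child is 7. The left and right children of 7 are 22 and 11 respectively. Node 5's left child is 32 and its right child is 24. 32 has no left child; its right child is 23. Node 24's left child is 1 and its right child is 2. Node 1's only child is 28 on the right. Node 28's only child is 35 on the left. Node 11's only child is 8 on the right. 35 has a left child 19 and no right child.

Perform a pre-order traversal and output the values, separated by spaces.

34 5 32 23 24 1 28 35 19 2 7 22 11 8

Pre-order visits the node, then its left subtree, then its right subtree.
Visit 34.
At 34: go left to 5.
  Visit 5.
  At 5: go left to 32.
    Visit 32.
    At 32: no left child.
    At 32: go right to 23.
      23 is a leaf — visit 23.
  At 5: go right to 24.
    Visit 24.
    At 24: go left to 1.
      Visit 1.
      At 1: no left child.
      At 1: go right to 28.
        Visit 28.
        At 28: go left to 35.
          Visit 35.
          At 35: go left to 19.
            19 is a leaf — visit 19.
          At 35: no right child.
        At 28: no right child.
    At 24: go right to 2.
      2 is a leaf — visit 2.
At 34: go right to 7.
  Visit 7.
  At 7: go left to 22.
    22 is a leaf — visit 22.
  At 7: go right to 11.
    Visit 11.
    At 11: no left child.
    At 11: go right to 8.
      8 is a leaf — visit 8.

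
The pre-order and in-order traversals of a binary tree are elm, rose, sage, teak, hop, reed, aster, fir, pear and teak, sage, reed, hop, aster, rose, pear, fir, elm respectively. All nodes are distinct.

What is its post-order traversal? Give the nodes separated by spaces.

teak reed aster hop sage pear fir rose elm

The first element of pre-order is the root; it splits in-order into left and right subtrees.
Root elm: left subtree has 8 nodes {teak, sage, reed, hop, aster, rose, pear, fir}, right has 0 { }.
  Root rose: left subtree has 5 nodes {teak, sage, reed, hop, aster}, right has 2 {pear, fir}.
    Root sage: left subtree has 1 node {teak}, right has 3 {reed, hop, aster}.
      Root hop: left subtree has 1 node {reed}, right has 1 {aster}.
    Root fir: left subtree has 1 node {pear}, right has 0 { }.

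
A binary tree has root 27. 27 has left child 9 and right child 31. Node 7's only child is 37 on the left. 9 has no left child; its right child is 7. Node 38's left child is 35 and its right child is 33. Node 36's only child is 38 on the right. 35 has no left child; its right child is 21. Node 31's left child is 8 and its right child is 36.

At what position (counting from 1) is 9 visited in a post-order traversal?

Post-order visits the left subtree, then the right subtree, then the node.
At 27: go left to 9.
  At 9: no left child.
  At 9: go right to 7.
    At 7: go left to 37.
      37 is a leaf — visit 37.
    At 7: no right child.
    Visit 7.
  Visit 9.
At 27: go right to 31.
  At 31: go left to 8.
    8 is a leaf — visit 8.
  At 31: go right to 36.
    At 36: no left child.
    At 36: go right to 38.
      At 38: go left to 35.
        At 35: no left child.
        At 35: go right to 21.
          21 is a leaf — visit 21.
        Visit 35.
      At 38: go right to 33.
        33 is a leaf — visit 33.
      Visit 38.
    Visit 36.
  Visit 31.
Visit 27.
Full post-order sequence: 37, 7, 9, 8, 21, 35, 33, 38, 36, 31, 27.

3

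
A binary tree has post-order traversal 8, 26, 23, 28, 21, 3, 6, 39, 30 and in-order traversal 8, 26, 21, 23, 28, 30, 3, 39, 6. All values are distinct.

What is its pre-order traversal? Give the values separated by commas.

The last element of post-order is the root; it splits in-order into left and right subtrees.
Root 30: left subtree has 5 nodes {8, 26, 21, 23, 28}, right has 3 {3, 39, 6}.
  Root 21: left subtree has 2 nodes {8, 26}, right has 2 {23, 28}.
    Root 26: left subtree has 1 node {8}, right has 0 { }.
    Root 28: left subtree has 1 node {23}, right has 0 { }.
  Root 39: left subtree has 1 node {3}, right has 1 {6}.

30, 21, 26, 8, 28, 23, 39, 3, 6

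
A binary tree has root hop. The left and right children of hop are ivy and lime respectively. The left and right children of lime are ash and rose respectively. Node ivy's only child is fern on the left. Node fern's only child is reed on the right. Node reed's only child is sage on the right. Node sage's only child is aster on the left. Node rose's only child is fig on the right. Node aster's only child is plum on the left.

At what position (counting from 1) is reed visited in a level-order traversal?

Level-order visits nodes level by level from the root, left to right within each level.
Level 0: hop
Level 1: ivy, lime
Level 2: fern, ash, rose
Level 3: reed, fig
Level 4: sage
Level 5: aster
Level 6: plum
Full level-order sequence: hop, ivy, lime, fern, ash, rose, reed, fig, sage, aster, plum.

7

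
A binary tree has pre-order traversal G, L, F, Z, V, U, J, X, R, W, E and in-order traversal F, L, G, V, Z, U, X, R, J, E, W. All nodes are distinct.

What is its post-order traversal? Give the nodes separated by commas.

F, L, V, R, X, E, W, J, U, Z, G

The first element of pre-order is the root; it splits in-order into left and right subtrees.
Root G: left subtree has 2 nodes {F, L}, right has 8 {V, Z, U, X, R, J, E, W}.
  Root L: left subtree has 1 node {F}, right has 0 { }.
  Root Z: left subtree has 1 node {V}, right has 6 {U, X, R, J, E, W}.
    Root U: left subtree has 0 nodes { }, right has 5 {X, R, J, E, W}.
      Root J: left subtree has 2 nodes {X, R}, right has 2 {E, W}.
        Root X: left subtree has 0 nodes { }, right has 1 {R}.
        Root W: left subtree has 1 node {E}, right has 0 { }.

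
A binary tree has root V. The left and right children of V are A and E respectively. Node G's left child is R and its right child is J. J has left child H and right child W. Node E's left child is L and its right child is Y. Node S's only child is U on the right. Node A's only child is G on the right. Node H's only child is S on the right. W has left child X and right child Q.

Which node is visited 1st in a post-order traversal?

R

Post-order visits the left subtree, then the right subtree, then the node.
At V: go left to A.
  At A: no left child.
  At A: go right to G.
    At G: go left to R.
      R is a leaf — visit R.
    At G: go right to J.
      At J: go left to H.
        At H: no left child.
        At H: go right to S.
          At S: no left child.
          At S: go right to U.
            U is a leaf — visit U.
          Visit S.
        Visit H.
      At J: go right to W.
        At W: go left to X.
          X is a leaf — visit X.
        At W: go right to Q.
          Q is a leaf — visit Q.
        Visit W.
      Visit J.
    Visit G.
  Visit A.
At V: go right to E.
  At E: go left to L.
    L is a leaf — visit L.
  At E: go right to Y.
    Y is a leaf — visit Y.
  Visit E.
Visit V.
Full post-order sequence: R, U, S, H, X, Q, W, J, G, A, L, Y, E, V.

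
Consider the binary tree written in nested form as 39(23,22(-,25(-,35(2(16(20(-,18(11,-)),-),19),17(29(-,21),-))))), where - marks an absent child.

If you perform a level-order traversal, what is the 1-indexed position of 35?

5

Level-order visits nodes level by level from the root, left to right within each level.
Level 0: 39
Level 1: 23, 22
Level 2: 25
Level 3: 35
Level 4: 2, 17
Level 5: 16, 19, 29
Level 6: 20, 21
Level 7: 18
Level 8: 11
Full level-order sequence: 39, 23, 22, 25, 35, 2, 17, 16, 19, 29, 20, 21, 18, 11.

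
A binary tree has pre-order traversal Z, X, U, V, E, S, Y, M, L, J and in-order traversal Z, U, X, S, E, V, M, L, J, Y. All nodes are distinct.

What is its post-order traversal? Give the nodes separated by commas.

U, S, E, J, L, M, Y, V, X, Z

The first element of pre-order is the root; it splits in-order into left and right subtrees.
Root Z: left subtree has 0 nodes { }, right has 9 {U, X, S, E, V, M, L, J, Y}.
  Root X: left subtree has 1 node {U}, right has 7 {S, E, V, M, L, J, Y}.
    Root V: left subtree has 2 nodes {S, E}, right has 4 {M, L, J, Y}.
      Root E: left subtree has 1 node {S}, right has 0 { }.
      Root Y: left subtree has 3 nodes {M, L, J}, right has 0 { }.
        Root M: left subtree has 0 nodes { }, right has 2 {L, J}.
          Root L: left subtree has 0 nodes { }, right has 1 {J}.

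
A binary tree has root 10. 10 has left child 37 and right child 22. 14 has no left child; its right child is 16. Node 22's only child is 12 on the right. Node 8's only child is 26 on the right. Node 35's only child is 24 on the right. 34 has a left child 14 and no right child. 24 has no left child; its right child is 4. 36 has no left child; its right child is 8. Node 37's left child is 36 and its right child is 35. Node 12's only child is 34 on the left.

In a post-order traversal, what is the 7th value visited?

37

Post-order visits the left subtree, then the right subtree, then the node.
At 10: go left to 37.
  At 37: go left to 36.
    At 36: no left child.
    At 36: go right to 8.
      At 8: no left child.
      At 8: go right to 26.
        26 is a leaf — visit 26.
      Visit 8.
    Visit 36.
  At 37: go right to 35.
    At 35: no left child.
    At 35: go right to 24.
      At 24: no left child.
      At 24: go right to 4.
        4 is a leaf — visit 4.
      Visit 24.
    Visit 35.
  Visit 37.
At 10: go right to 22.
  At 22: no left child.
  At 22: go right to 12.
    At 12: go left to 34.
      At 34: go left to 14.
        At 14: no left child.
        At 14: go right to 16.
          16 is a leaf — visit 16.
        Visit 14.
      At 34: no right child.
      Visit 34.
    At 12: no right child.
    Visit 12.
  Visit 22.
Visit 10.
Full post-order sequence: 26, 8, 36, 4, 24, 35, 37, 16, 14, 34, 12, 22, 10.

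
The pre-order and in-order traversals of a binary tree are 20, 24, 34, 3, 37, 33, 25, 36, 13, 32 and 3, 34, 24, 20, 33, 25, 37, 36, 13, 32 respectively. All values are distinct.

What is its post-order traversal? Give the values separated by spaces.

The first element of pre-order is the root; it splits in-order into left and right subtrees.
Root 20: left subtree has 3 nodes {3, 34, 24}, right has 6 {33, 25, 37, 36, 13, 32}.
  Root 24: left subtree has 2 nodes {3, 34}, right has 0 { }.
    Root 34: left subtree has 1 node {3}, right has 0 { }.
  Root 37: left subtree has 2 nodes {33, 25}, right has 3 {36, 13, 32}.
    Root 33: left subtree has 0 nodes { }, right has 1 {25}.
    Root 36: left subtree has 0 nodes { }, right has 2 {13, 32}.
      Root 13: left subtree has 0 nodes { }, right has 1 {32}.

3 34 24 25 33 32 13 36 37 20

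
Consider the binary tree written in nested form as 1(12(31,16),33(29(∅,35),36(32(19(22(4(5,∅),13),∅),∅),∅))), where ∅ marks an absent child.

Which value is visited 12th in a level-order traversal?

Level-order visits nodes level by level from the root, left to right within each level.
Level 0: 1
Level 1: 12, 33
Level 2: 31, 16, 29, 36
Level 3: 35, 32
Level 4: 19
Level 5: 22
Level 6: 4, 13
Level 7: 5
Full level-order sequence: 1, 12, 33, 31, 16, 29, 36, 35, 32, 19, 22, 4, 13, 5.

4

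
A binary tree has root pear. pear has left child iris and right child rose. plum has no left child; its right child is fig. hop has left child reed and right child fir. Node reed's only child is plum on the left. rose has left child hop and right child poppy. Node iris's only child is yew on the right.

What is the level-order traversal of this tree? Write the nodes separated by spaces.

Level-order visits nodes level by level from the root, left to right within each level.
Level 0: pear
Level 1: iris, rose
Level 2: yew, hop, poppy
Level 3: reed, fir
Level 4: plum
Level 5: fig

pear iris rose yew hop poppy reed fir plum fig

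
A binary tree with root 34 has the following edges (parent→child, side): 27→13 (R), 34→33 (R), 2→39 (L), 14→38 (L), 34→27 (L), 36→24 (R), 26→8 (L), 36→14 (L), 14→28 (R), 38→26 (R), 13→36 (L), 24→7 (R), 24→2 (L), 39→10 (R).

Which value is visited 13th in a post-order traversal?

Post-order visits the left subtree, then the right subtree, then the node.
At 34: go left to 27.
  At 27: no left child.
  At 27: go right to 13.
    At 13: go left to 36.
      At 36: go left to 14.
        At 14: go left to 38.
          At 38: no left child.
          At 38: go right to 26.
            At 26: go left to 8.
              8 is a leaf — visit 8.
            At 26: no right child.
            Visit 26.
          Visit 38.
        At 14: go right to 28.
          28 is a leaf — visit 28.
        Visit 14.
      At 36: go right to 24.
        At 24: go left to 2.
          At 2: go left to 39.
            At 39: no left child.
            At 39: go right to 10.
              10 is a leaf — visit 10.
            Visit 39.
          At 2: no right child.
          Visit 2.
        At 24: go right to 7.
          7 is a leaf — visit 7.
        Visit 24.
      Visit 36.
    At 13: no right child.
    Visit 13.
  Visit 27.
At 34: go right to 33.
  33 is a leaf — visit 33.
Visit 34.
Full post-order sequence: 8, 26, 38, 28, 14, 10, 39, 2, 7, 24, 36, 13, 27, 33, 34.

27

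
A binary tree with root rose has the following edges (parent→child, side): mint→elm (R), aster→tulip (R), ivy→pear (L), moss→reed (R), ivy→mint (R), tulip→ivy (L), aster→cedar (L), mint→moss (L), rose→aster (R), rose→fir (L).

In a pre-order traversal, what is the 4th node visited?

Pre-order visits the node, then its left subtree, then its right subtree.
Visit rose.
At rose: go left to fir.
  fir is a leaf — visit fir.
At rose: go right to aster.
  Visit aster.
  At aster: go left to cedar.
    cedar is a leaf — visit cedar.
  At aster: go right to tulip.
    Visit tulip.
    At tulip: go left to ivy.
      Visit ivy.
      At ivy: go left to pear.
        pear is a leaf — visit pear.
      At ivy: go right to mint.
        Visit mint.
        At mint: go left to moss.
          Visit moss.
          At moss: no left child.
          At moss: go right to reed.
            reed is a leaf — visit reed.
        At mint: go right to elm.
          elm is a leaf — visit elm.
    At tulip: no right child.
Full pre-order sequence: rose, fir, aster, cedar, tulip, ivy, pear, mint, moss, reed, elm.

cedar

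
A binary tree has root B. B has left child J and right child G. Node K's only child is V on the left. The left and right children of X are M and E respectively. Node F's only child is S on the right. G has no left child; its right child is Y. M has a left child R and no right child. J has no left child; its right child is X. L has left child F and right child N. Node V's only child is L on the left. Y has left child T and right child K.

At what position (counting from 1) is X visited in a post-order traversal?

Post-order visits the left subtree, then the right subtree, then the node.
At B: go left to J.
  At J: no left child.
  At J: go right to X.
    At X: go left to M.
      At M: go left to R.
        R is a leaf — visit R.
      At M: no right child.
      Visit M.
    At X: go right to E.
      E is a leaf — visit E.
    Visit X.
  Visit J.
At B: go right to G.
  At G: no left child.
  At G: go right to Y.
    At Y: go left to T.
      T is a leaf — visit T.
    At Y: go right to K.
      At K: go left to V.
        At V: go left to L.
          At L: go left to F.
            At F: no left child.
            At F: go right to S.
              S is a leaf — visit S.
            Visit F.
          At L: go right to N.
            N is a leaf — visit N.
          Visit L.
        At V: no right child.
        Visit V.
      At K: no right child.
      Visit K.
    Visit Y.
  Visit G.
Visit B.
Full post-order sequence: R, M, E, X, J, T, S, F, N, L, V, K, Y, G, B.

4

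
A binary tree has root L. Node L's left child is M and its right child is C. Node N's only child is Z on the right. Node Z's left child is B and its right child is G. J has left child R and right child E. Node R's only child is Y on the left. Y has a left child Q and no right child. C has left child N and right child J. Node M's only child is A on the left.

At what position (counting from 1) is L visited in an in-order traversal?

In-order visits the left subtree, then the node, then the right subtree.
At L: go left to M.
  At M: go left to A.
    A is a leaf — visit A.
  Visit M.
  At M: no right child.
Visit L.
At L: go right to C.
  At C: go left to N.
    At N: no left child.
    Visit N.
    At N: go right to Z.
      At Z: go left to B.
        B is a leaf — visit B.
      Visit Z.
      At Z: go right to G.
        G is a leaf — visit G.
  Visit C.
  At C: go right to J.
    At J: go left to R.
      At R: go left to Y.
        At Y: go left to Q.
          Q is a leaf — visit Q.
        Visit Y.
        At Y: no right child.
      Visit R.
      At R: no right child.
    Visit J.
    At J: go right to E.
      E is a leaf — visit E.
Full in-order sequence: A, M, L, N, B, Z, G, C, Q, Y, R, J, E.

3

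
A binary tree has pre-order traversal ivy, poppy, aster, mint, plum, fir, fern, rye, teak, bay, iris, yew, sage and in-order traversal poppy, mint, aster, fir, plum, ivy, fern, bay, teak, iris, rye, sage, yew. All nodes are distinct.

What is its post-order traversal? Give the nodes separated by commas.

mint, fir, plum, aster, poppy, bay, iris, teak, sage, yew, rye, fern, ivy

The first element of pre-order is the root; it splits in-order into left and right subtrees.
Root ivy: left subtree has 5 nodes {poppy, mint, aster, fir, plum}, right has 7 {fern, bay, teak, iris, rye, sage, yew}.
  Root poppy: left subtree has 0 nodes { }, right has 4 {mint, aster, fir, plum}.
    Root aster: left subtree has 1 node {mint}, right has 2 {fir, plum}.
      Root plum: left subtree has 1 node {fir}, right has 0 { }.
  Root fern: left subtree has 0 nodes { }, right has 6 {bay, teak, iris, rye, sage, yew}.
    Root rye: left subtree has 3 nodes {bay, teak, iris}, right has 2 {sage, yew}.
      Root teak: left subtree has 1 node {bay}, right has 1 {iris}.
      Root yew: left subtree has 1 node {sage}, right has 0 { }.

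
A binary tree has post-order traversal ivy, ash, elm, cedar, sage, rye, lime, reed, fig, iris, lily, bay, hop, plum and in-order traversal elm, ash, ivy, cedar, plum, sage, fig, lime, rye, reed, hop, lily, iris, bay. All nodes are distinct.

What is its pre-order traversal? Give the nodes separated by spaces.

plum cedar elm ash ivy hop fig sage reed lime rye bay lily iris

The last element of post-order is the root; it splits in-order into left and right subtrees.
Root plum: left subtree has 4 nodes {elm, ash, ivy, cedar}, right has 9 {sage, fig, lime, rye, reed, hop, lily, iris, bay}.
  Root cedar: left subtree has 3 nodes {elm, ash, ivy}, right has 0 { }.
    Root elm: left subtree has 0 nodes { }, right has 2 {ash, ivy}.
      Root ash: left subtree has 0 nodes { }, right has 1 {ivy}.
  Root hop: left subtree has 5 nodes {sage, fig, lime, rye, reed}, right has 3 {lily, iris, bay}.
    Root fig: left subtree has 1 node {sage}, right has 3 {lime, rye, reed}.
      Root reed: left subtree has 2 nodes {lime, rye}, right has 0 { }.
        Root lime: left subtree has 0 nodes { }, right has 1 {rye}.
    Root bay: left subtree has 2 nodes {lily, iris}, right has 0 { }.
      Root lily: left subtree has 0 nodes { }, right has 1 {iris}.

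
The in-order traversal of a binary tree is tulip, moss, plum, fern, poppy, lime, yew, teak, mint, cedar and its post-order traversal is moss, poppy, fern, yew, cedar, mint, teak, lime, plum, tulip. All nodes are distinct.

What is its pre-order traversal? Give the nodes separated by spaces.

The last element of post-order is the root; it splits in-order into left and right subtrees.
Root tulip: left subtree has 0 nodes { }, right has 9 {moss, plum, fern, poppy, lime, yew, teak, mint, cedar}.
  Root plum: left subtree has 1 node {moss}, right has 7 {fern, poppy, lime, yew, teak, mint, cedar}.
    Root lime: left subtree has 2 nodes {fern, poppy}, right has 4 {yew, teak, mint, cedar}.
      Root fern: left subtree has 0 nodes { }, right has 1 {poppy}.
      Root teak: left subtree has 1 node {yew}, right has 2 {mint, cedar}.
        Root mint: left subtree has 0 nodes { }, right has 1 {cedar}.

tulip plum moss lime fern poppy teak yew mint cedar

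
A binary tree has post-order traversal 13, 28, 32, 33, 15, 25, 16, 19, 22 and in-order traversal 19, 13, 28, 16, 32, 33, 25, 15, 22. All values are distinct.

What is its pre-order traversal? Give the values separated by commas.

The last element of post-order is the root; it splits in-order into left and right subtrees.
Root 22: left subtree has 8 nodes {19, 13, 28, 16, 32, 33, 25, 15}, right has 0 { }.
  Root 19: left subtree has 0 nodes { }, right has 7 {13, 28, 16, 32, 33, 25, 15}.
    Root 16: left subtree has 2 nodes {13, 28}, right has 4 {32, 33, 25, 15}.
      Root 28: left subtree has 1 node {13}, right has 0 { }.
      Root 25: left subtree has 2 nodes {32, 33}, right has 1 {15}.
        Root 33: left subtree has 1 node {32}, right has 0 { }.

22, 19, 16, 28, 13, 25, 33, 32, 15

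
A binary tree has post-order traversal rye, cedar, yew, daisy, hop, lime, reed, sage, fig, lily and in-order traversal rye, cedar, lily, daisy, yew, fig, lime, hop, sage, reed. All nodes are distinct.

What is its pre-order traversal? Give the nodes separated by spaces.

lily cedar rye fig daisy yew sage lime hop reed

The last element of post-order is the root; it splits in-order into left and right subtrees.
Root lily: left subtree has 2 nodes {rye, cedar}, right has 7 {daisy, yew, fig, lime, hop, sage, reed}.
  Root cedar: left subtree has 1 node {rye}, right has 0 { }.
  Root fig: left subtree has 2 nodes {daisy, yew}, right has 4 {lime, hop, sage, reed}.
    Root daisy: left subtree has 0 nodes { }, right has 1 {yew}.
    Root sage: left subtree has 2 nodes {lime, hop}, right has 1 {reed}.
      Root lime: left subtree has 0 nodes { }, right has 1 {hop}.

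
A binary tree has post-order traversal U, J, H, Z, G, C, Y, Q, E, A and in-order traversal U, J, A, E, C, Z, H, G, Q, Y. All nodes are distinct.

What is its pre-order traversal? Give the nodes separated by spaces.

A J U E Q C G Z H Y

The last element of post-order is the root; it splits in-order into left and right subtrees.
Root A: left subtree has 2 nodes {U, J}, right has 7 {E, C, Z, H, G, Q, Y}.
  Root J: left subtree has 1 node {U}, right has 0 { }.
  Root E: left subtree has 0 nodes { }, right has 6 {C, Z, H, G, Q, Y}.
    Root Q: left subtree has 4 nodes {C, Z, H, G}, right has 1 {Y}.
      Root C: left subtree has 0 nodes { }, right has 3 {Z, H, G}.
        Root G: left subtree has 2 nodes {Z, H}, right has 0 { }.
          Root Z: left subtree has 0 nodes { }, right has 1 {H}.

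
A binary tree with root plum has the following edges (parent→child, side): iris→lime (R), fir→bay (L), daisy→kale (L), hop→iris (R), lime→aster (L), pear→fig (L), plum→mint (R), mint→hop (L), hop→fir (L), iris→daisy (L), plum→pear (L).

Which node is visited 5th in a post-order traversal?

kale

Post-order visits the left subtree, then the right subtree, then the node.
At plum: go left to pear.
  At pear: go left to fig.
    fig is a leaf — visit fig.
  At pear: no right child.
  Visit pear.
At plum: go right to mint.
  At mint: go left to hop.
    At hop: go left to fir.
      At fir: go left to bay.
        bay is a leaf — visit bay.
      At fir: no right child.
      Visit fir.
    At hop: go right to iris.
      At iris: go left to daisy.
        At daisy: go left to kale.
          kale is a leaf — visit kale.
        At daisy: no right child.
        Visit daisy.
      At iris: go right to lime.
        At lime: go left to aster.
          aster is a leaf — visit aster.
        At lime: no right child.
        Visit lime.
      Visit iris.
    Visit hop.
  At mint: no right child.
  Visit mint.
Visit plum.
Full post-order sequence: fig, pear, bay, fir, kale, daisy, aster, lime, iris, hop, mint, plum.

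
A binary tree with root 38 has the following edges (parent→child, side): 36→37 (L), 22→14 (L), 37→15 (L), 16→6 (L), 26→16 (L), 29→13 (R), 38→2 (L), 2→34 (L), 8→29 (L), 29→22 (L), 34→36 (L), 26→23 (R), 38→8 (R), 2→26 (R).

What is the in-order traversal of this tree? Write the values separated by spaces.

In-order visits the left subtree, then the node, then the right subtree.
At 38: go left to 2.
  At 2: go left to 34.
    At 34: go left to 36.
      At 36: go left to 37.
        At 37: go left to 15.
          15 is a leaf — visit 15.
        Visit 37.
        At 37: no right child.
      Visit 36.
      At 36: no right child.
    Visit 34.
    At 34: no right child.
  Visit 2.
  At 2: go right to 26.
    At 26: go left to 16.
      At 16: go left to 6.
        6 is a leaf — visit 6.
      Visit 16.
      At 16: no right child.
    Visit 26.
    At 26: go right to 23.
      23 is a leaf — visit 23.
Visit 38.
At 38: go right to 8.
  At 8: go left to 29.
    At 29: go left to 22.
      At 22: go left to 14.
        14 is a leaf — visit 14.
      Visit 22.
      At 22: no right child.
    Visit 29.
    At 29: go right to 13.
      13 is a leaf — visit 13.
  Visit 8.
  At 8: no right child.

15 37 36 34 2 6 16 26 23 38 14 22 29 13 8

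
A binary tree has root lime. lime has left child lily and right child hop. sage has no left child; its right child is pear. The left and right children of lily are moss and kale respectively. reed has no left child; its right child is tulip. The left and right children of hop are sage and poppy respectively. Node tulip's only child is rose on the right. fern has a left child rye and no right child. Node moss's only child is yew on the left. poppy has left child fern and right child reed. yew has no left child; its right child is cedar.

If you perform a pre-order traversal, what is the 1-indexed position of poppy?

10

Pre-order visits the node, then its left subtree, then its right subtree.
Visit lime.
At lime: go left to lily.
  Visit lily.
  At lily: go left to moss.
    Visit moss.
    At moss: go left to yew.
      Visit yew.
      At yew: no left child.
      At yew: go right to cedar.
        cedar is a leaf — visit cedar.
    At moss: no right child.
  At lily: go right to kale.
    kale is a leaf — visit kale.
At lime: go right to hop.
  Visit hop.
  At hop: go left to sage.
    Visit sage.
    At sage: no left child.
    At sage: go right to pear.
      pear is a leaf — visit pear.
  At hop: go right to poppy.
    Visit poppy.
    At poppy: go left to fern.
      Visit fern.
      At fern: go left to rye.
        rye is a leaf — visit rye.
      At fern: no right child.
    At poppy: go right to reed.
      Visit reed.
      At reed: no left child.
      At reed: go right to tulip.
        Visit tulip.
        At tulip: no left child.
        At tulip: go right to rose.
          rose is a leaf — visit rose.
Full pre-order sequence: lime, lily, moss, yew, cedar, kale, hop, sage, pear, poppy, fern, rye, reed, tulip, rose.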